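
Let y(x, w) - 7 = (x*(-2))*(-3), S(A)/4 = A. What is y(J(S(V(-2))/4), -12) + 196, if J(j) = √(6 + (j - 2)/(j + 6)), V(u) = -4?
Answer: 203 + 6*√3 ≈ 213.39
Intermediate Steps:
S(A) = 4*A
J(j) = √(6 + (-2 + j)/(6 + j))
y(x, w) = 7 + 6*x (y(x, w) = 7 + (x*(-2))*(-3) = 7 - 2*x*(-3) = 7 + 6*x)
y(J(S(V(-2))/4), -12) + 196 = (7 + 6*√((34 + 7*((4*(-4))/4))/(6 + (4*(-4))/4))) + 196 = (7 + 6*√((34 + 7*(-16*¼))/(6 - 16*¼))) + 196 = (7 + 6*√((34 + 7*(-4))/(6 - 4))) + 196 = (7 + 6*√((34 - 28)/2)) + 196 = (7 + 6*√((½)*6)) + 196 = (7 + 6*√3) + 196 = 203 + 6*√3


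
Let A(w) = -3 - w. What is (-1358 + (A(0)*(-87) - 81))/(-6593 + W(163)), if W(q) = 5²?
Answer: 589/3284 ≈ 0.17935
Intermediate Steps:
W(q) = 25
(-1358 + (A(0)*(-87) - 81))/(-6593 + W(163)) = (-1358 + ((-3 - 1*0)*(-87) - 81))/(-6593 + 25) = (-1358 + ((-3 + 0)*(-87) - 81))/(-6568) = (-1358 + (-3*(-87) - 81))*(-1/6568) = (-1358 + (261 - 81))*(-1/6568) = (-1358 + 180)*(-1/6568) = -1178*(-1/6568) = 589/3284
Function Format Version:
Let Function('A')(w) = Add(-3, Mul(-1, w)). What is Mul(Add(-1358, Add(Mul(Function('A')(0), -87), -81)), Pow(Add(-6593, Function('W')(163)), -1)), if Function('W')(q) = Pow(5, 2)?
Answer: Rational(589, 3284) ≈ 0.17935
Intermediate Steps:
Function('W')(q) = 25
Mul(Add(-1358, Add(Mul(Function('A')(0), -87), -81)), Pow(Add(-6593, Function('W')(163)), -1)) = Mul(Add(-1358, Add(Mul(Add(-3, Mul(-1, 0)), -87), -81)), Pow(Add(-6593, 25), -1)) = Mul(Add(-1358, Add(Mul(Add(-3, 0), -87), -81)), Pow(-6568, -1)) = Mul(Add(-1358, Add(Mul(-3, -87), -81)), Rational(-1, 6568)) = Mul(Add(-1358, Add(261, -81)), Rational(-1, 6568)) = Mul(Add(-1358, 180), Rational(-1, 6568)) = Mul(-1178, Rational(-1, 6568)) = Rational(589, 3284)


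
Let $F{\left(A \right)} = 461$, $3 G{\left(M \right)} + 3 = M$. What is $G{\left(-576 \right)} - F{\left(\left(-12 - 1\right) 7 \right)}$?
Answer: $-654$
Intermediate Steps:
$G{\left(M \right)} = -1 + \frac{M}{3}$
$G{\left(-576 \right)} - F{\left(\left(-12 - 1\right) 7 \right)} = \left(-1 + \frac{1}{3} \left(-576\right)\right) - 461 = \left(-1 - 192\right) - 461 = -193 - 461 = -654$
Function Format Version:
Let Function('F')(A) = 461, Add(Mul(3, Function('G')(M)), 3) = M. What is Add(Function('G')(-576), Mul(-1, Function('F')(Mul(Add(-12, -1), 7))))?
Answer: -654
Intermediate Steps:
Function('G')(M) = Add(-1, Mul(Rational(1, 3), M))
Add(Function('G')(-576), Mul(-1, Function('F')(Mul(Add(-12, -1), 7)))) = Add(Add(-1, Mul(Rational(1, 3), -576)), Mul(-1, 461)) = Add(Add(-1, -192), -461) = Add(-193, -461) = -654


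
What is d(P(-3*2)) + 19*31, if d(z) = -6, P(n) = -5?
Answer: 583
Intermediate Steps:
d(P(-3*2)) + 19*31 = -6 + 19*31 = -6 + 589 = 583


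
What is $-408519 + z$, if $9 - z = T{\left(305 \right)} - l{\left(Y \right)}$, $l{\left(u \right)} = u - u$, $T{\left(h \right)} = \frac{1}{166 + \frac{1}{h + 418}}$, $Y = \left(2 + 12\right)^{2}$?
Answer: $- \frac{49028962413}{120019} \approx -4.0851 \cdot 10^{5}$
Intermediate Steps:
$Y = 196$ ($Y = 14^{2} = 196$)
$T{\left(h \right)} = \frac{1}{166 + \frac{1}{418 + h}}$
$l{\left(u \right)} = 0$
$z = \frac{1079448}{120019}$ ($z = 9 - \left(\frac{418 + 305}{69389 + 166 \cdot 305} - 0\right) = 9 - \left(\frac{1}{69389 + 50630} \cdot 723 + 0\right) = 9 - \left(\frac{1}{120019} \cdot 723 + 0\right) = 9 - \left(\frac{723}{120019} + 0\right) = 9 - \frac{723}{120019} = \frac{1079448}{120019} \approx 8.994$)
$-408519 + z = -408519 + \frac{1079448}{120019} = - \frac{49028962413}{120019}$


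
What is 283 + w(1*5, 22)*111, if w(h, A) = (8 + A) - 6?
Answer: 2947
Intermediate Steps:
w(h, A) = 2 + A
283 + w(1*5, 22)*111 = 283 + (2 + 22)*111 = 283 + 24*111 = 283 + 2664 = 2947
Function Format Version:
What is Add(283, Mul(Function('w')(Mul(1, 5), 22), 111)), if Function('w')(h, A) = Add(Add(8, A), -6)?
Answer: 2947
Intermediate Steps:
Function('w')(h, A) = Add(2, A)
Add(283, Mul(Function('w')(Mul(1, 5), 22), 111)) = Add(283, Mul(Add(2, 22), 111)) = Add(283, Mul(24, 111)) = Add(283, 2664) = 2947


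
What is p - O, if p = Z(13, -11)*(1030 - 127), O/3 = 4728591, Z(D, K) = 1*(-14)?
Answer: -14198415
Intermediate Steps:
Z(D, K) = -14
O = 14185773 (O = 3*4728591 = 14185773)
p = -12642 (p = -14*(1030 - 127) = -14*903 = -12642)
p - O = -12642 - 1*14185773 = -12642 - 14185773 = -14198415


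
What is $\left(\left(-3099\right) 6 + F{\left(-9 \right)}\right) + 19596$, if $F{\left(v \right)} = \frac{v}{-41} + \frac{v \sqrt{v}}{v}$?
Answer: $\frac{41091}{41} + 3 i \approx 1002.2 + 3.0 i$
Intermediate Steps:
$F{\left(v \right)} = \sqrt{v} - \frac{v}{41}$ ($F{\left(v \right)} = v \left(- \frac{1}{41}\right) + \frac{v^{\frac{3}{2}}}{v} = - \frac{v}{41} + \sqrt{v} = \sqrt{v} - \frac{v}{41}$)
$\left(\left(-3099\right) 6 + F{\left(-9 \right)}\right) + 19596 = \left(\left(-3099\right) 6 + \left(\sqrt{-9} - - \frac{9}{41}\right)\right) + 19596 = \left(-18594 + \left(3 i + \frac{9}{41}\right)\right) + 19596 = \left(-18594 + \left(\frac{9}{41} + 3 i\right)\right) + 19596 = \left(- \frac{762345}{41} + 3 i\right) + 19596 = \frac{41091}{41} + 3 i$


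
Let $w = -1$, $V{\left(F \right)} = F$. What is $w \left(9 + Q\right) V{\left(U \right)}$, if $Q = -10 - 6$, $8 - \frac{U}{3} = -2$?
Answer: $210$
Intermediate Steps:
$U = 30$ ($U = 24 - -6 = 24 + 6 = 30$)
$Q = -16$
$w \left(9 + Q\right) V{\left(U \right)} = - \left(9 - 16\right) 30 = - \left(-7\right) 30 = \left(-1\right) \left(-210\right) = 210$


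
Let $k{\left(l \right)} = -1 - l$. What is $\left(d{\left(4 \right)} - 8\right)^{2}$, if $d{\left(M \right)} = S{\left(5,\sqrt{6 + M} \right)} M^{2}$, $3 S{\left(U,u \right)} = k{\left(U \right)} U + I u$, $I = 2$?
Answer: $\frac{264256}{9} - 3584 \sqrt{10} \approx 18028.0$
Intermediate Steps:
$S{\left(U,u \right)} = \frac{2 u}{3} + \frac{U \left(-1 - U\right)}{3}$ ($S{\left(U,u \right)} = \frac{\left(-1 - U\right) U + 2 u}{3} = \frac{U \left(-1 - U\right) + 2 u}{3} = \frac{2 u + U \left(-1 - U\right)}{3} = \frac{2 u}{3} + \frac{U \left(-1 - U\right)}{3}$)
$d{\left(M \right)} = M^{2} \left(-10 + \frac{2 \sqrt{6 + M}}{3}\right)$ ($d{\left(M \right)} = \left(\frac{2 \sqrt{6 + M}}{3} - \frac{5 \left(1 + 5\right)}{3}\right) M^{2} = \left(\frac{2 \sqrt{6 + M}}{3} - \frac{5}{3} \cdot 6\right) M^{2} = \left(\frac{2 \sqrt{6 + M}}{3} - 10\right) M^{2} = \left(-10 + \frac{2 \sqrt{6 + M}}{3}\right) M^{2} = M^{2} \left(-10 + \frac{2 \sqrt{6 + M}}{3}\right)$)
$\left(d{\left(4 \right)} - 8\right)^{2} = \left(\frac{2 \cdot 4^{2} \left(-15 + \sqrt{6 + 4}\right)}{3} - 8\right)^{2} = \left(\frac{2}{3} \cdot 16 \left(-15 + \sqrt{10}\right) - 8\right)^{2} = \left(\left(-160 + \frac{32 \sqrt{10}}{3}\right) - 8\right)^{2} = \left(-168 + \frac{32 \sqrt{10}}{3}\right)^{2}$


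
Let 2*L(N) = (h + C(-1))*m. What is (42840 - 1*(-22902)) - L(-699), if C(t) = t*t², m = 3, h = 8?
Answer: 131463/2 ≈ 65732.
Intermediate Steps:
C(t) = t³
L(N) = 21/2 (L(N) = ((8 + (-1)³)*3)/2 = ((8 - 1)*3)/2 = (7*3)/2 = (½)*21 = 21/2)
(42840 - 1*(-22902)) - L(-699) = (42840 - 1*(-22902)) - 1*21/2 = (42840 + 22902) - 21/2 = 65742 - 21/2 = 131463/2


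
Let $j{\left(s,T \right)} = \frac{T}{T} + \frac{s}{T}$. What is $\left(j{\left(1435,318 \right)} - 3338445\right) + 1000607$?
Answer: $- \frac{743430731}{318} \approx -2.3378 \cdot 10^{6}$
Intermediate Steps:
$j{\left(s,T \right)} = 1 + \frac{s}{T}$
$\left(j{\left(1435,318 \right)} - 3338445\right) + 1000607 = \left(\frac{318 + 1435}{318} - 3338445\right) + 1000607 = \left(\frac{1}{318} \cdot 1753 - 3338445\right) + 1000607 = \left(\frac{1753}{318} - 3338445\right) + 1000607 = - \frac{1061623757}{318} + 1000607 = - \frac{743430731}{318}$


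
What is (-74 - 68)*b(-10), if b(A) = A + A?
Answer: 2840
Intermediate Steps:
b(A) = 2*A
(-74 - 68)*b(-10) = (-74 - 68)*(2*(-10)) = -142*(-20) = 2840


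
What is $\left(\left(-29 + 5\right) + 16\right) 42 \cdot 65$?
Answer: $-21840$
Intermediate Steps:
$\left(\left(-29 + 5\right) + 16\right) 42 \cdot 65 = \left(-24 + 16\right) 42 \cdot 65 = \left(-8\right) 42 \cdot 65 = \left(-336\right) 65 = -21840$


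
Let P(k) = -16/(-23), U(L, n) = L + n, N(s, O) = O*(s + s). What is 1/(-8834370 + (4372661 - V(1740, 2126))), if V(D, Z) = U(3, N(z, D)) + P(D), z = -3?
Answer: -23/102379272 ≈ -2.2465e-7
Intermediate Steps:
N(s, O) = 2*O*s (N(s, O) = O*(2*s) = 2*O*s)
P(k) = 16/23 (P(k) = -16*(-1/23) = 16/23)
V(D, Z) = 85/23 - 6*D (V(D, Z) = (3 + 2*D*(-3)) + 16/23 = (3 - 6*D) + 16/23 = 85/23 - 6*D)
1/(-8834370 + (4372661 - V(1740, 2126))) = 1/(-8834370 + (4372661 - (85/23 - 6*1740))) = 1/(-8834370 + (4372661 - (85/23 - 10440))) = 1/(-8834370 + (4372661 - 1*(-240035/23))) = 1/(-8834370 + (4372661 + 240035/23)) = 1/(-8834370 + 100811238/23) = 1/(-102379272/23) = -23/102379272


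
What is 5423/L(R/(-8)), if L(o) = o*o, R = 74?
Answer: 86768/1369 ≈ 63.381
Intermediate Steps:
L(o) = o²
5423/L(R/(-8)) = 5423/((74/(-8))²) = 5423/((74*(-⅛))²) = 5423/((-37/4)²) = 5423/(1369/16) = 5423*(16/1369) = 86768/1369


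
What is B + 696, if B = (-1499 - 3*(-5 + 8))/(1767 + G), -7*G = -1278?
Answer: 9487756/13647 ≈ 695.23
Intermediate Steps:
G = 1278/7 (G = -1/7*(-1278) = 1278/7 ≈ 182.57)
B = -10556/13647 (B = (-1499 - 3*(-5 + 8))/(1767 + 1278/7) = (-1499 - 3*3)/(13647/7) = (-1499 - 9)*(7/13647) = -1508*7/13647 = -10556/13647 ≈ -0.77350)
B + 696 = -10556/13647 + 696 = 9487756/13647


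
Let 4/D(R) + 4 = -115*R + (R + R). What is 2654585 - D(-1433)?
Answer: 429843676121/161925 ≈ 2.6546e+6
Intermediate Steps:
D(R) = 4/(-4 - 113*R) (D(R) = 4/(-4 + (-115*R + (R + R))) = 4/(-4 + (-115*R + 2*R)) = 4/(-4 - 113*R))
2654585 - D(-1433) = 2654585 - (-4)/(4 + 113*(-1433)) = 2654585 - (-4)/(4 - 161929) = 2654585 - (-4)/(-161925) = 2654585 - (-4)*(-1)/161925 = 2654585 - 1*4/161925 = 2654585 - 4/161925 = 429843676121/161925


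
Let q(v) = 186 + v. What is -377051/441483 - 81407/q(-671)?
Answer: 35756936846/214119255 ≈ 167.00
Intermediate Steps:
-377051/441483 - 81407/q(-671) = -377051/441483 - 81407/(186 - 671) = -377051*1/441483 - 81407/(-485) = -377051/441483 - 81407*(-1/485) = -377051/441483 + 81407/485 = 35756936846/214119255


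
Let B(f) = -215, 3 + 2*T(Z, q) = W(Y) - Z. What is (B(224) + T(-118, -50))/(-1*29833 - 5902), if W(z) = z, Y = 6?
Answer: 309/71470 ≈ 0.0043235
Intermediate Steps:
T(Z, q) = 3/2 - Z/2 (T(Z, q) = -3/2 + (6 - Z)/2 = -3/2 + (3 - Z/2) = 3/2 - Z/2)
(B(224) + T(-118, -50))/(-1*29833 - 5902) = (-215 + (3/2 - ½*(-118)))/(-1*29833 - 5902) = (-215 + (3/2 + 59))/(-29833 - 5902) = (-215 + 121/2)/(-35735) = -309/2*(-1/35735) = 309/71470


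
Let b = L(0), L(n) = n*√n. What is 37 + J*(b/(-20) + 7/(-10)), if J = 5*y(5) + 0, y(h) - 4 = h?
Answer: 11/2 ≈ 5.5000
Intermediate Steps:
y(h) = 4 + h
L(n) = n^(3/2)
b = 0 (b = 0^(3/2) = 0)
J = 45 (J = 5*(4 + 5) + 0 = 5*9 + 0 = 45 + 0 = 45)
37 + J*(b/(-20) + 7/(-10)) = 37 + 45*(0/(-20) + 7/(-10)) = 37 + 45*(0*(-1/20) + 7*(-⅒)) = 37 + 45*(0 - 7/10) = 37 + 45*(-7/10) = 37 - 63/2 = 11/2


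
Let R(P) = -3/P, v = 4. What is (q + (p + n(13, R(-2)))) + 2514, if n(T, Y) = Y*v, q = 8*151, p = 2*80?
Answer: 3888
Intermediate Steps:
p = 160
q = 1208
n(T, Y) = 4*Y (n(T, Y) = Y*4 = 4*Y)
(q + (p + n(13, R(-2)))) + 2514 = (1208 + (160 + 4*(-3/(-2)))) + 2514 = (1208 + (160 + 4*(-3*(-½)))) + 2514 = (1208 + (160 + 4*(3/2))) + 2514 = (1208 + (160 + 6)) + 2514 = (1208 + 166) + 2514 = 1374 + 2514 = 3888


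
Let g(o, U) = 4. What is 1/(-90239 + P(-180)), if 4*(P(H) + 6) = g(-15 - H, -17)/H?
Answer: -180/16244101 ≈ -1.1081e-5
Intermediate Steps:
P(H) = -6 + 1/H (P(H) = -6 + (4/H)/4 = -6 + 1/H)
1/(-90239 + P(-180)) = 1/(-90239 + (-6 + 1/(-180))) = 1/(-90239 + (-6 - 1/180)) = 1/(-90239 - 1081/180) = 1/(-16244101/180) = -180/16244101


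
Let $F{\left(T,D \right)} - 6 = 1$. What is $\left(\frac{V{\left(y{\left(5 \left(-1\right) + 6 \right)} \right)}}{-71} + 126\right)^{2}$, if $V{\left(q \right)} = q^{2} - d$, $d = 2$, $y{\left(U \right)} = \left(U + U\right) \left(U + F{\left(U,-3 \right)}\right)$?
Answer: $\frac{75550864}{5041} \approx 14987.0$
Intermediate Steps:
$F{\left(T,D \right)} = 7$ ($F{\left(T,D \right)} = 6 + 1 = 7$)
$y{\left(U \right)} = 2 U \left(7 + U\right)$ ($y{\left(U \right)} = \left(U + U\right) \left(U + 7\right) = 2 U \left(7 + U\right)$)
$V{\left(q \right)} = -2 + q^{2}$ ($V{\left(q \right)} = q^{2} - 2 = -2 + q^{2}$)
$\left(\frac{V{\left(y{\left(5 \left(-1\right) + 6 \right)} \right)}}{-71} + 126\right)^{2} = \left(\frac{-2 + \left(2 \left(5 \left(-1\right) + 6\right) \left(7 + \left(5 \left(-1\right) + 6\right)\right)\right)^{2}}{-71} + 126\right)^{2} = \left(\left(-2 + \left(2 \left(-5 + 6\right) \left(7 + \left(-5 + 6\right)\right)\right)^{2}\right) \left(- \frac{1}{71}\right) + 126\right)^{2} = \left(\left(-2 + \left(2 \cdot 1 \left(7 + 1\right)\right)^{2}\right) \left(- \frac{1}{71}\right) + 126\right)^{2} = \left(\left(-2 + \left(2 \cdot 1 \cdot 8\right)^{2}\right) \left(- \frac{1}{71}\right) + 126\right)^{2} = \left(\left(-2 + 16^{2}\right) \left(- \frac{1}{71}\right) + 126\right)^{2} = \left(\left(-2 + 256\right) \left(- \frac{1}{71}\right) + 126\right)^{2} = \left(254 \left(- \frac{1}{71}\right) + 126\right)^{2} = \left(- \frac{254}{71} + 126\right)^{2} = \left(\frac{8692}{71}\right)^{2} = \frac{75550864}{5041}$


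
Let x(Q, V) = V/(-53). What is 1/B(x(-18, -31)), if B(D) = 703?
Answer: 1/703 ≈ 0.0014225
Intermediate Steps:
x(Q, V) = -V/53 (x(Q, V) = V*(-1/53) = -V/53)
1/B(x(-18, -31)) = 1/703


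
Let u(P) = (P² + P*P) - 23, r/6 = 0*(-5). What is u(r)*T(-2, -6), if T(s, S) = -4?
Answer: 92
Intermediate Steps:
r = 0 (r = 6*(0*(-5)) = 6*0 = 0)
u(P) = -23 + 2*P² (u(P) = (P² + P²) - 23 = 2*P² - 23 = -23 + 2*P²)
u(r)*T(-2, -6) = (-23 + 2*0²)*(-4) = (-23 + 2*0)*(-4) = (-23 + 0)*(-4) = -23*(-4) = 92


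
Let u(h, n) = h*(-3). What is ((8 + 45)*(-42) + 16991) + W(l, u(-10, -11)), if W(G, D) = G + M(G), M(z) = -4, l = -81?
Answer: 14680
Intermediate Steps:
u(h, n) = -3*h
W(G, D) = -4 + G (W(G, D) = G - 4 = -4 + G)
((8 + 45)*(-42) + 16991) + W(l, u(-10, -11)) = ((8 + 45)*(-42) + 16991) + (-4 - 81) = (53*(-42) + 16991) - 85 = (-2226 + 16991) - 85 = 14765 - 85 = 14680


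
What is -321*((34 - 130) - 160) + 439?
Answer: 82615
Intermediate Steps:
-321*((34 - 130) - 160) + 439 = -321*(-96 - 160) + 439 = -321*(-256) + 439 = 82176 + 439 = 82615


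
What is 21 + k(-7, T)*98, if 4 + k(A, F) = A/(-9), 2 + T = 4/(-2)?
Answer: -2653/9 ≈ -294.78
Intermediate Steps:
T = -4 (T = -2 + 4/(-2) = -2 + 4*(-1/2) = -2 - 2 = -4)
k(A, F) = -4 - A/9 (k(A, F) = -4 + A/(-9) = -4 + A*(-1/9) = -4 - A/9)
21 + k(-7, T)*98 = 21 + (-4 - 1/9*(-7))*98 = 21 + (-4 + 7/9)*98 = 21 - 29/9*98 = 21 - 2842/9 = -2653/9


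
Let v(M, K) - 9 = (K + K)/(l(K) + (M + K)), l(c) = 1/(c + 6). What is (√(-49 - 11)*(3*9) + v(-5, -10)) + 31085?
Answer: 1896814/61 + 54*I*√15 ≈ 31095.0 + 209.14*I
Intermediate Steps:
l(c) = 1/(6 + c)
v(M, K) = 9 + 2*K/(K + M + 1/(6 + K)) (v(M, K) = 9 + (K + K)/(1/(6 + K) + (M + K)) = 9 + (2*K)/(1/(6 + K) + (K + M)) = 9 + (2*K)/(K + M + 1/(6 + K)) = 9 + 2*K/(K + M + 1/(6 + K)))
(√(-49 - 11)*(3*9) + v(-5, -10)) + 31085 = (√(-49 - 11)*(3*9) + (9 + (6 - 10)*(9*(-5) + 11*(-10)))/(1 + (6 - 10)*(-10 - 5))) + 31085 = (√(-60)*27 + (9 - 4*(-45 - 110))/(1 - 4*(-15))) + 31085 = ((2*I*√15)*27 + (9 - 4*(-155))/(1 + 60)) + 31085 = (54*I*√15 + (9 + 620)/61) + 31085 = (54*I*√15 + (1/61)*629) + 31085 = (54*I*√15 + 629/61) + 31085 = (629/61 + 54*I*√15) + 31085 = 1896814/61 + 54*I*√15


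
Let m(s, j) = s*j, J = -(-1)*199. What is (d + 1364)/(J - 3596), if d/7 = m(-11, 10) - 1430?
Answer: 9416/3397 ≈ 2.7719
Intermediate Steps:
J = 199 (J = -1*(-199) = 199)
m(s, j) = j*s
d = -10780 (d = 7*(10*(-11) - 1430) = 7*(-110 - 1430) = 7*(-1540) = -10780)
(d + 1364)/(J - 3596) = (-10780 + 1364)/(199 - 3596) = -9416/(-3397) = -9416*(-1/3397) = 9416/3397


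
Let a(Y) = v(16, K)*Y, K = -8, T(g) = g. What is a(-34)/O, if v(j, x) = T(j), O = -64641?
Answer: 544/64641 ≈ 0.0084157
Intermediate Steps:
v(j, x) = j
a(Y) = 16*Y
a(-34)/O = (16*(-34))/(-64641) = -544*(-1/64641) = 544/64641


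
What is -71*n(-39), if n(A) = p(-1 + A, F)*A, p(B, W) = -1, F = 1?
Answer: -2769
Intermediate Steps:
n(A) = -A
-71*n(-39) = -(-71)*(-39) = -71*39 = -2769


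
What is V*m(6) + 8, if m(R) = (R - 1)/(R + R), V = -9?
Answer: 17/4 ≈ 4.2500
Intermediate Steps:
m(R) = (-1 + R)/(2*R) (m(R) = (-1 + R)/((2*R)) = (-1 + R)*(1/(2*R)) = (-1 + R)/(2*R))
V*m(6) + 8 = -9*(-1 + 6)/(2*6) + 8 = -9*5/(2*6) + 8 = -9*5/12 + 8 = -15/4 + 8 = 17/4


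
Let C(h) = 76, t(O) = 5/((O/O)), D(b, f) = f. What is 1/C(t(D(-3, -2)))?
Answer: 1/76 ≈ 0.013158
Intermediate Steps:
t(O) = 5 (t(O) = 5/1 = 5*1 = 5)
1/C(t(D(-3, -2))) = 1/76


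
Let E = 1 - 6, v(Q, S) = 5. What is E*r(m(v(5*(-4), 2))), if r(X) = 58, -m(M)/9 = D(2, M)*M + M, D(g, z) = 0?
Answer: -290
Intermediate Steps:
m(M) = -9*M (m(M) = -9*(0*M + M) = -9*(0 + M) = -9*M)
E = -5
E*r(m(v(5*(-4), 2))) = -5*58 = -290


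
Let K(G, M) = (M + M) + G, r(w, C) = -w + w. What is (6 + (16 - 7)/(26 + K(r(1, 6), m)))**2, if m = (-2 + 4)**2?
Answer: 45369/1156 ≈ 39.247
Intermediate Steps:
m = 4 (m = 2**2 = 4)
r(w, C) = 0
K(G, M) = G + 2*M (K(G, M) = 2*M + G = G + 2*M)
(6 + (16 - 7)/(26 + K(r(1, 6), m)))**2 = (6 + (16 - 7)/(26 + (0 + 2*4)))**2 = (6 + 9/(26 + (0 + 8)))**2 = (6 + 9/(26 + 8))**2 = (6 + 9/34)**2 = (213/34)**2 = 45369/1156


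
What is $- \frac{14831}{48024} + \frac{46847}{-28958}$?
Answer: $- \frac{1339628213}{695339496} \approx -1.9266$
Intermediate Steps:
$- \frac{14831}{48024} + \frac{46847}{-28958} = \left(-14831\right) \frac{1}{48024} + 46847 \left(- \frac{1}{28958}\right) = - \frac{14831}{48024} - \frac{46847}{28958} = - \frac{1339628213}{695339496}$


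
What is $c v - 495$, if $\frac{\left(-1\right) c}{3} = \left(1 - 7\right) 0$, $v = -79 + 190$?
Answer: $-495$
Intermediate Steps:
$v = 111$
$c = 0$ ($c = - 3 \left(1 - 7\right) 0 = - 3 \left(\left(-6\right) 0\right) = \left(-3\right) 0 = 0$)
$c v - 495 = 0 \cdot 111 - 495 = 0 - 495 = -495$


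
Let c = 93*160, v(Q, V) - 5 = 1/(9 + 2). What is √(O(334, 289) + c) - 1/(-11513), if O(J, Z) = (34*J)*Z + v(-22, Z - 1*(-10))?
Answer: 1/11513 + 2*√99727265/11 ≈ 1815.7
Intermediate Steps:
v(Q, V) = 56/11 (v(Q, V) = 5 + 1/(9 + 2) = 5 + 1/11 = 56/11)
O(J, Z) = 56/11 + 34*J*Z (O(J, Z) = (34*J)*Z + 56/11 = 34*J*Z + 56/11 = 56/11 + 34*J*Z)
c = 14880
√(O(334, 289) + c) - 1/(-11513) = √((56/11 + 34*334*289) + 14880) - 1/(-11513) = √((56/11 + 3281884) + 14880) - 1*(-1/11513) = √(36100780/11 + 14880) + 1/11513 = √(36264460/11) + 1/11513 = 2*√99727265/11 + 1/11513 = 1/11513 + 2*√99727265/11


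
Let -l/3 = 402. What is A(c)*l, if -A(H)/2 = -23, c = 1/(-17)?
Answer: -55476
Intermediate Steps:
c = -1/17 ≈ -0.058824
A(H) = 46 (A(H) = -2*(-23) = 46)
l = -1206 (l = -3*402 = -1206)
A(c)*l = 46*(-1206) = -55476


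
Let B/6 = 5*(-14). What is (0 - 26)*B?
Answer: 10920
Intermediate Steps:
B = -420 (B = 6*(5*(-14)) = 6*(-70) = -420)
(0 - 26)*B = (0 - 26)*(-420) = -26*(-420) = 10920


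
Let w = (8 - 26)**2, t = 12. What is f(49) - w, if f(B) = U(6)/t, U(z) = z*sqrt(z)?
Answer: -324 + sqrt(6)/2 ≈ -322.78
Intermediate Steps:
U(z) = z**(3/2)
w = 324 (w = (-18)**2 = 324)
f(B) = sqrt(6)/2 (f(B) = 6**(3/2)/12 = (6*sqrt(6))*(1/12) = sqrt(6)/2)
f(49) - w = sqrt(6)/2 - 1*324 = sqrt(6)/2 - 324 = -324 + sqrt(6)/2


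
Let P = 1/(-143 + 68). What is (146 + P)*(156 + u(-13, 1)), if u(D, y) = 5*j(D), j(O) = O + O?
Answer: 284674/75 ≈ 3795.7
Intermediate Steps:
j(O) = 2*O
u(D, y) = 10*D (u(D, y) = 5*(2*D) = 10*D)
P = -1/75 (P = 1/(-75) = -1/75 ≈ -0.013333)
(146 + P)*(156 + u(-13, 1)) = (146 - 1/75)*(156 + 10*(-13)) = 10949*(156 - 130)/75 = (10949/75)*26 = 284674/75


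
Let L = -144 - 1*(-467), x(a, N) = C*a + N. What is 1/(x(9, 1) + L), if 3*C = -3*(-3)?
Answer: 1/351 ≈ 0.0028490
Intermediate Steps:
C = 3 (C = (-3*(-3))/3 = (⅓)*9 = 3)
x(a, N) = N + 3*a (x(a, N) = 3*a + N = N + 3*a)
L = 323 (L = -144 + 467 = 323)
1/(x(9, 1) + L) = 1/((1 + 3*9) + 323) = 1/((1 + 27) + 323) = 1/(28 + 323) = 1/351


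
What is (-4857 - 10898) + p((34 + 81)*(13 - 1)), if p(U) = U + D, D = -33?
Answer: -14408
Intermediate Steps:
p(U) = -33 + U (p(U) = U - 33 = -33 + U)
(-4857 - 10898) + p((34 + 81)*(13 - 1)) = (-4857 - 10898) + (-33 + (34 + 81)*(13 - 1)) = -15755 + (-33 + 115*12) = -15755 + (-33 + 1380) = -15755 + 1347 = -14408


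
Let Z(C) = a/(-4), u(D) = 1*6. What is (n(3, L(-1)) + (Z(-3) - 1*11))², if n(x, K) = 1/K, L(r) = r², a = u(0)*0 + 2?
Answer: 441/4 ≈ 110.25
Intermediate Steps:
u(D) = 6
a = 2 (a = 6*0 + 2 = 0 + 2 = 2)
Z(C) = -½ (Z(C) = 2/(-4) = 2*(-¼) = -½)
(n(3, L(-1)) + (Z(-3) - 1*11))² = (1/((-1)²) + (-½ - 1*11))² = (1/1 + (-½ - 11))² = (1 - 23/2)² = (-21/2)² = 441/4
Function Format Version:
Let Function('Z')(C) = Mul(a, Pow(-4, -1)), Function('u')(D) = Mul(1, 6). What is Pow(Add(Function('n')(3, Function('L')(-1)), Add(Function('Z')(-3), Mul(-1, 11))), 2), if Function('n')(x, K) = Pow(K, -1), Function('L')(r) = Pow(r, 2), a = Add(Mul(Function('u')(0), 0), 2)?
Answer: Rational(441, 4) ≈ 110.25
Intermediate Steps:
Function('u')(D) = 6
a = 2 (a = Add(Mul(6, 0), 2) = Add(0, 2) = 2)
Function('Z')(C) = Rational(-1, 2) (Function('Z')(C) = Mul(2, Pow(-4, -1)) = Mul(2, Rational(-1, 4)) = Rational(-1, 2))
Pow(Add(Function('n')(3, Function('L')(-1)), Add(Function('Z')(-3), Mul(-1, 11))), 2) = Pow(Add(Pow(Pow(-1, 2), -1), Add(Rational(-1, 2), Mul(-1, 11))), 2) = Pow(Add(Pow(1, -1), Add(Rational(-1, 2), -11)), 2) = Pow(Add(1, Rational(-23, 2)), 2) = Pow(Rational(-21, 2), 2) = Rational(441, 4)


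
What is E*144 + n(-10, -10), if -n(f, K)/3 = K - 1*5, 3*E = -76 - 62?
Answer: -6579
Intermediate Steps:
E = -46 (E = (-76 - 62)/3 = (1/3)*(-138) = -46)
n(f, K) = 15 - 3*K (n(f, K) = -3*(K - 1*5) = -3*(K - 5) = -3*(-5 + K) = 15 - 3*K)
E*144 + n(-10, -10) = -46*144 + (15 - 3*(-10)) = -6624 + (15 + 30) = -6624 + 45 = -6579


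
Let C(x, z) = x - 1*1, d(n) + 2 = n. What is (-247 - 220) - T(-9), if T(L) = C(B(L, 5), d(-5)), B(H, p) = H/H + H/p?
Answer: -2326/5 ≈ -465.20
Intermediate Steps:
d(n) = -2 + n
B(H, p) = 1 + H/p
C(x, z) = -1 + x (C(x, z) = x - 1 = -1 + x)
T(L) = L/5 (T(L) = -1 + (L + 5)/5 = -1 + (5 + L)/5 = -1 + (1 + L/5) = L/5)
(-247 - 220) - T(-9) = (-247 - 220) - (-9)/5 = -467 - 1*(-9/5) = -467 + 9/5 = -2326/5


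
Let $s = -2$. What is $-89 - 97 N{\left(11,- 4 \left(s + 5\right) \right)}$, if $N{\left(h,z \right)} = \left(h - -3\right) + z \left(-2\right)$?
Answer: $-3775$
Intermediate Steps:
$N{\left(h,z \right)} = 3 + h - 2 z$ ($N{\left(h,z \right)} = \left(h + 3\right) - 2 z = \left(3 + h\right) - 2 z = 3 + h - 2 z$)
$-89 - 97 N{\left(11,- 4 \left(s + 5\right) \right)} = -89 - 97 \left(3 + 11 - 2 \left(- 4 \left(-2 + 5\right)\right)\right) = -89 - 97 \left(3 + 11 - 2 \left(\left(-4\right) 3\right)\right) = -89 - 97 \left(3 + 11 - -24\right) = -89 - 97 \left(3 + 11 + 24\right) = -89 - 3686 = -3775$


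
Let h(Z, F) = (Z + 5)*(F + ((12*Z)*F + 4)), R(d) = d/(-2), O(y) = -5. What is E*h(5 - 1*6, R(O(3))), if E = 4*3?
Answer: -1128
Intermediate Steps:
R(d) = -d/2 (R(d) = d*(-½) = -d/2)
h(Z, F) = (5 + Z)*(4 + F + 12*F*Z) (h(Z, F) = (5 + Z)*(F + (12*F*Z + 4)) = (5 + Z)*(F + (4 + 12*F*Z)) = (5 + Z)*(4 + F + 12*F*Z))
E = 12
E*h(5 - 1*6, R(O(3))) = 12*(20 + 4*(5 - 1*6) + 5*(-½*(-5)) + 12*(-½*(-5))*(5 - 1*6)² + 61*(-½*(-5))*(5 - 1*6)) = 12*(20 + 4*(5 - 6) + 5*(5/2) + 12*(5/2)*(5 - 6)² + 61*(5/2)*(5 - 6)) = 12*(20 + 4*(-1) + 25/2 + 12*(5/2)*(-1)² + 61*(5/2)*(-1)) = 12*(20 - 4 + 25/2 + 12*(5/2)*1 - 305/2) = 12*(20 - 4 + 25/2 + 30 - 305/2) = 12*(-94) = -1128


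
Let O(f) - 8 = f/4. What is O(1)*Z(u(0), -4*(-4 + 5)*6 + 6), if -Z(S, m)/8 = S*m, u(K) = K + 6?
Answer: 7128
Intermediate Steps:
u(K) = 6 + K
O(f) = 8 + f/4
Z(S, m) = -8*S*m
O(1)*Z(u(0), -4*(-4 + 5)*6 + 6) = (8 + (¼)*1)*(-8*(6 + 0)*(-4*(-4 + 5)*6 + 6)) = (8 + ¼)*(-8*6*(-4*1*6 + 6)) = 33*(-8*6*(-4*6 + 6))/4 = 33*(-8*6*(-24 + 6))/4 = 33*(-8*6*(-18))/4 = (33/4)*864 = 7128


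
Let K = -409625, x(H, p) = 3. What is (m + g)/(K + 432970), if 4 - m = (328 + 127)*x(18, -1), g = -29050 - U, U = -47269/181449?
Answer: -1103599654/847185381 ≈ -1.3027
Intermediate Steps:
U = -47269/181449 (U = -47269*1/181449 = -47269/181449 ≈ -0.26051)
g = -5271046181/181449 (g = -29050 - 1*(-47269/181449) = -29050 + 47269/181449 = -5271046181/181449 ≈ -29050.)
m = -1361 (m = 4 - (328 + 127)*3 = 4 - 455*3 = 4 - 1*1365 = 4 - 1365 = -1361)
(m + g)/(K + 432970) = (-1361 - 5271046181/181449)/(-409625 + 432970) = -5517998270/181449/23345 = -5517998270/181449*1/23345 = -1103599654/847185381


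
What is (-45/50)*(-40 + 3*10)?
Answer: 9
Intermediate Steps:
(-45/50)*(-40 + 3*10) = (-45*1/50)*(-40 + 30) = -9/10*(-10) = 9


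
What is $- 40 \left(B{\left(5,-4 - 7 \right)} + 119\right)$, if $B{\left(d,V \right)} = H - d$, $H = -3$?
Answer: $-4440$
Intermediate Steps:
$B{\left(d,V \right)} = -3 - d$
$- 40 \left(B{\left(5,-4 - 7 \right)} + 119\right) = - 40 \left(\left(-3 - 5\right) + 119\right) = - 40 \left(-8 + 119\right) = \left(-40\right) 111 = -4440$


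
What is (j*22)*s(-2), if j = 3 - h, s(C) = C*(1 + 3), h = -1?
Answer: -704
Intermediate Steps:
s(C) = 4*C (s(C) = C*4 = 4*C)
j = 4 (j = 3 - 1*(-1) = 3 + 1 = 4)
(j*22)*s(-2) = (4*22)*(4*(-2)) = 88*(-8) = -704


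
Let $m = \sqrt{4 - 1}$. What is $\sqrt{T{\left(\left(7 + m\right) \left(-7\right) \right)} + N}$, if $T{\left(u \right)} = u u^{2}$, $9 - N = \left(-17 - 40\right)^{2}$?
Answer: $\sqrt{-142498 - 51450 \sqrt{3}} \approx 481.26 i$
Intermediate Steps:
$m = \sqrt{3} \approx 1.732$
$N = -3240$ ($N = 9 - \left(-17 - 40\right)^{2} = 9 - \left(-57\right)^{2} = 9 - 3249 = -3240$)
$T{\left(u \right)} = u^{3}$
$\sqrt{T{\left(\left(7 + m\right) \left(-7\right) \right)} + N} = \sqrt{\left(\left(7 + \sqrt{3}\right) \left(-7\right)\right)^{3} - 3240} = \sqrt{\left(-49 - 7 \sqrt{3}\right)^{3} - 3240} = \sqrt{-3240 + \left(-49 - 7 \sqrt{3}\right)^{3}}$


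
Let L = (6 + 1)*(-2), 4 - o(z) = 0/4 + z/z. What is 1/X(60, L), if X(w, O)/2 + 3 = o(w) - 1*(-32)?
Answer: 1/64 ≈ 0.015625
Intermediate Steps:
o(z) = 3 (o(z) = 4 - (0/4 + z/z) = 4 - (0*(¼) + 1) = 4 - (0 + 1) = 4 - 1*1 = 4 - 1 = 3)
L = -14 (L = 7*(-2) = -14)
X(w, O) = 64 (X(w, O) = -6 + 2*(3 - 1*(-32)) = -6 + 2*(3 + 32) = -6 + 2*35 = -6 + 70 = 64)
1/X(60, L) = 1/64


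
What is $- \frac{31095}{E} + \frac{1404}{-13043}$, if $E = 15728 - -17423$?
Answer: $- \frac{452116089}{432388493} \approx -1.0456$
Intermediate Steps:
$E = 33151$ ($E = 15728 + 17423 = 33151$)
$- \frac{31095}{E} + \frac{1404}{-13043} = - \frac{31095}{33151} + \frac{1404}{-13043} = \left(-31095\right) \frac{1}{33151} + 1404 \left(- \frac{1}{13043}\right) = - \frac{31095}{33151} - \frac{1404}{13043} = - \frac{452116089}{432388493}$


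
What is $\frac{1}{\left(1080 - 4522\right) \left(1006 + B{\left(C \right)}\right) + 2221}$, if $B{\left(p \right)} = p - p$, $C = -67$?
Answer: $- \frac{1}{3460431} \approx -2.8898 \cdot 10^{-7}$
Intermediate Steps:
$B{\left(p \right)} = 0$
$\frac{1}{\left(1080 - 4522\right) \left(1006 + B{\left(C \right)}\right) + 2221} = \frac{1}{\left(1080 - 4522\right) \left(1006 + 0\right) + 2221} = \frac{1}{\left(-3442\right) 1006 + 2221} = \frac{1}{-3462652 + 2221} = \frac{1}{-3460431} = - \frac{1}{3460431}$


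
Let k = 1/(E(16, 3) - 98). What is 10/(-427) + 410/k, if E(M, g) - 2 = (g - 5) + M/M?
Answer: -16981800/427 ≈ -39770.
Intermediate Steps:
E(M, g) = -2 + g (E(M, g) = 2 + ((g - 5) + M/M) = 2 + ((-5 + g) + 1) = 2 + (-4 + g) = -2 + g)
k = -1/97 (k = 1/((-2 + 3) - 98) = 1/(1 - 98) = 1/(-97) = -1/97 ≈ -0.010309)
10/(-427) + 410/k = 10/(-427) + 410/(-1/97) = 10*(-1/427) + 410*(-97) = -10/427 - 39770 = -16981800/427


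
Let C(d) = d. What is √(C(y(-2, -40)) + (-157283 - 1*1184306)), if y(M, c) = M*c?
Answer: I*√1341509 ≈ 1158.2*I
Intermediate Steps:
√(C(y(-2, -40)) + (-157283 - 1*1184306)) = √(-2*(-40) + (-157283 - 1*1184306)) = √(80 + (-157283 - 1184306)) = √(80 - 1341589) = √(-1341509) = I*√1341509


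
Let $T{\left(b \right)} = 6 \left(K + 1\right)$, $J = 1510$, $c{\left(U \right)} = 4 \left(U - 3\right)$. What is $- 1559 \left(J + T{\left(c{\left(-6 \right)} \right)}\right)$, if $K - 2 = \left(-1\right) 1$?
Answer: $-2372798$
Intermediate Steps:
$c{\left(U \right)} = -12 + 4 U$ ($c{\left(U \right)} = 4 \left(-3 + U\right) = -12 + 4 U$)
$K = 1$ ($K = 2 - 1 = 1$)
$T{\left(b \right)} = 12$ ($T{\left(b \right)} = 6 \left(1 + 1\right) = 6 \cdot 2 = 12$)
$- 1559 \left(J + T{\left(c{\left(-6 \right)} \right)}\right) = - 1559 \left(1510 + 12\right) = \left(-1559\right) 1522 = -2372798$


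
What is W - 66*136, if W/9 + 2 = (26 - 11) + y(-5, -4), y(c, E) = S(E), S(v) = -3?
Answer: -8886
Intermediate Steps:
y(c, E) = -3
W = 90 (W = -18 + 9*((26 - 11) - 3) = -18 + 9*(15 - 3) = -18 + 9*12 = -18 + 108 = 90)
W - 66*136 = 90 - 66*136 = 90 - 8976 = -8886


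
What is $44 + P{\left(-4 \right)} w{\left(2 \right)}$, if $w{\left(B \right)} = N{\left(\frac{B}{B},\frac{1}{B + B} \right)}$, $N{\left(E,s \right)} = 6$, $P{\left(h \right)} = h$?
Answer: $20$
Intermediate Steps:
$w{\left(B \right)} = 6$
$44 + P{\left(-4 \right)} w{\left(2 \right)} = 44 - 24 = 20$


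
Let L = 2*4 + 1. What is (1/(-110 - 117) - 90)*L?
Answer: -183879/227 ≈ -810.04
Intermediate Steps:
L = 9 (L = 8 + 1 = 9)
(1/(-110 - 117) - 90)*L = (1/(-110 - 117) - 90)*9 = (1/(-227) - 90)*9 = (-1/227 - 90)*9 = -20431/227*9 = -183879/227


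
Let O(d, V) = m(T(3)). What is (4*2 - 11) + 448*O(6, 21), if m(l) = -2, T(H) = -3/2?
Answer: -899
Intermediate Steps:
T(H) = -3/2 (T(H) = -3*1/2 = -3/2)
O(d, V) = -2
(4*2 - 11) + 448*O(6, 21) = (4*2 - 11) + 448*(-2) = (8 - 11) - 896 = -3 - 896 = -899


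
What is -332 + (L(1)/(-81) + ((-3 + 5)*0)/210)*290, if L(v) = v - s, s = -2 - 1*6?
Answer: -3278/9 ≈ -364.22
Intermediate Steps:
s = -8 (s = -2 - 6 = -8)
L(v) = 8 + v (L(v) = v - 1*(-8) = v + 8 = 8 + v)
-332 + (L(1)/(-81) + ((-3 + 5)*0)/210)*290 = -332 + ((8 + 1)/(-81) + ((-3 + 5)*0)/210)*290 = -332 + (9*(-1/81) + (2*0)*(1/210))*290 = -332 + (-⅑ + 0*(1/210))*290 = -332 + (-⅑ + 0)*290 = -332 - ⅑*290 = -332 - 290/9 = -3278/9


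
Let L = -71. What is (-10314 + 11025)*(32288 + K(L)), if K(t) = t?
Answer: 22906287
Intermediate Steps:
(-10314 + 11025)*(32288 + K(L)) = (-10314 + 11025)*(32288 - 71) = 711*32217 = 22906287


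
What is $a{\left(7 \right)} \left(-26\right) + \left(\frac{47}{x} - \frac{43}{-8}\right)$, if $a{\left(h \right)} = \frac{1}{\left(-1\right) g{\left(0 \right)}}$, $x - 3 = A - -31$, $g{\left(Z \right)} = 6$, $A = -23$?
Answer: $\frac{3691}{264} \approx 13.981$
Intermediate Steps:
$x = 11$ ($x = 3 - -8 = 3 + \left(-23 + 31\right) = 3 + 8 = 11$)
$a{\left(h \right)} = - \frac{1}{6}$ ($a{\left(h \right)} = \frac{1}{\left(-1\right) 6} = \frac{1}{-6} = - \frac{1}{6}$)
$a{\left(7 \right)} \left(-26\right) + \left(\frac{47}{x} - \frac{43}{-8}\right) = \left(- \frac{1}{6}\right) \left(-26\right) + \left(\frac{47}{11} - \frac{43}{-8}\right) = \frac{13}{3} + \left(47 \cdot \frac{1}{11} - - \frac{43}{8}\right) = \frac{13}{3} + \left(\frac{47}{11} + \frac{43}{8}\right) = \frac{13}{3} + \frac{849}{88} = \frac{3691}{264}$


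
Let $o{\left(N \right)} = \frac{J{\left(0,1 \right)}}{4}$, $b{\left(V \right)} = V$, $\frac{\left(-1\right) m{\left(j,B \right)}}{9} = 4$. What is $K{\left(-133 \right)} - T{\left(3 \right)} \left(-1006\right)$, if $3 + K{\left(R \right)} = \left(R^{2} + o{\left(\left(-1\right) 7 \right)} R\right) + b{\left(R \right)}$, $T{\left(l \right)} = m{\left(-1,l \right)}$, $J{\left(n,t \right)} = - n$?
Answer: $-18663$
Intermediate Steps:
$m{\left(j,B \right)} = -36$ ($m{\left(j,B \right)} = \left(-9\right) 4 = -36$)
$T{\left(l \right)} = -36$
$o{\left(N \right)} = 0$ ($o{\left(N \right)} = \frac{\left(-1\right) 0}{4} = 0 \cdot \frac{1}{4} = 0$)
$K{\left(R \right)} = -3 + R + R^{2}$ ($K{\left(R \right)} = -3 + \left(\left(R^{2} + 0 R\right) + R\right) = -3 + \left(\left(R^{2} + 0\right) + R\right) = -3 + \left(R^{2} + R\right) = -3 + \left(R + R^{2}\right) = -3 + R + R^{2}$)
$K{\left(-133 \right)} - T{\left(3 \right)} \left(-1006\right) = \left(-3 - 133 + \left(-133\right)^{2}\right) - \left(-36\right) \left(-1006\right) = \left(-3 - 133 + 17689\right) - 36216 = 17553 - 36216 = -18663$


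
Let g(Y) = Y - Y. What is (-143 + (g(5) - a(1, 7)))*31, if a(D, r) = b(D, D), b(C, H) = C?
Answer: -4464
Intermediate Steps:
g(Y) = 0
a(D, r) = D
(-143 + (g(5) - a(1, 7)))*31 = (-143 + (0 - 1*1))*31 = (-143 + (0 - 1))*31 = (-143 - 1)*31 = -144*31 = -4464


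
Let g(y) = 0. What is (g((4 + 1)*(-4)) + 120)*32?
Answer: 3840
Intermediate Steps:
(g((4 + 1)*(-4)) + 120)*32 = (0 + 120)*32 = 120*32 = 3840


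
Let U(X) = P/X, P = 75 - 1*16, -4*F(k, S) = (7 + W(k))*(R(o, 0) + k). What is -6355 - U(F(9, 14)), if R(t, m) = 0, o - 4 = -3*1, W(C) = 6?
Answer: -743299/117 ≈ -6353.0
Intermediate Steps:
o = 1 (o = 4 - 3*1 = 4 - 3 = 1)
F(k, S) = -13*k/4 (F(k, S) = -(7 + 6)*(0 + k)/4 = -13*k/4)
P = 59 (P = 75 - 16 = 59)
U(X) = 59/X
-6355 - U(F(9, 14)) = -6355 - 59/((-13/4*9)) = -6355 - 59/(-117/4) = -6355 - 59*(-4)/117 = -6355 - 1*(-236/117) = -6355 + 236/117 = -743299/117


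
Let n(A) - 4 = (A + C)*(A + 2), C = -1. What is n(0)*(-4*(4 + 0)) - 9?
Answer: -41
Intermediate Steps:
n(A) = 4 + (-1 + A)*(2 + A) (n(A) = 4 + (A - 1)*(A + 2) = 4 + (-1 + A)*(2 + A))
n(0)*(-4*(4 + 0)) - 9 = (2 + 0 + 0²)*(-4*(4 + 0)) - 9 = (2 + 0 + 0)*(-4*4) - 9 = 2*(-16) - 9 = -32 - 9 = -41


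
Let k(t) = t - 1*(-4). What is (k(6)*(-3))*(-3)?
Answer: 90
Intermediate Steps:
k(t) = 4 + t (k(t) = t + 4 = 4 + t)
(k(6)*(-3))*(-3) = ((4 + 6)*(-3))*(-3) = (10*(-3))*(-3) = -30*(-3) = 90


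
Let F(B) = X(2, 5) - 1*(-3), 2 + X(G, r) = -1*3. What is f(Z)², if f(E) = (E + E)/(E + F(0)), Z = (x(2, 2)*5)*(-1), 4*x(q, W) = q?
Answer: 100/81 ≈ 1.2346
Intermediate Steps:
x(q, W) = q/4
X(G, r) = -5 (X(G, r) = -2 - 1*3 = -2 - 3 = -5)
Z = -5/2 (Z = (((¼)*2)*5)*(-1) = ((½)*5)*(-1) = (5/2)*(-1) = -5/2 ≈ -2.5000)
F(B) = -2 (F(B) = -5 - 1*(-3) = -5 + 3 = -2)
f(E) = 2*E/(-2 + E) (f(E) = (E + E)/(E - 2) = (2*E)/(-2 + E) = 2*E/(-2 + E))
f(Z)² = (2*(-5/2)/(-2 - 5/2))² = (2*(-5/2)/(-9/2))² = (2*(-5/2)*(-2/9))² = (10/9)² = 100/81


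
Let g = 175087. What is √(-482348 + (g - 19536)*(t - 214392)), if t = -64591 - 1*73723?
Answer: I*√54864253354 ≈ 2.3423e+5*I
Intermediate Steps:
t = -138314 (t = -64591 - 73723 = -138314)
√(-482348 + (g - 19536)*(t - 214392)) = √(-482348 + (175087 - 19536)*(-138314 - 214392)) = √(-482348 + 155551*(-352706)) = √(-482348 - 54863771006) = √(-54864253354) = I*√54864253354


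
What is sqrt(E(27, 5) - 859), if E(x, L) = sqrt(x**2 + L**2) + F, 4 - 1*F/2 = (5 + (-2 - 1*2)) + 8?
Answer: sqrt(-869 + sqrt(754)) ≈ 29.009*I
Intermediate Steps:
F = -10 (F = 8 - 2*((5 + (-2 - 1*2)) + 8) = 8 - 2*((5 + (-2 - 2)) + 8) = 8 - 2*((5 - 4) + 8) = 8 - 2*(1 + 8) = 8 - 2*9 = 8 - 18 = -10)
E(x, L) = -10 + sqrt(L**2 + x**2) (E(x, L) = sqrt(x**2 + L**2) - 10 = sqrt(L**2 + x**2) - 10 = -10 + sqrt(L**2 + x**2))
sqrt(E(27, 5) - 859) = sqrt((-10 + sqrt(5**2 + 27**2)) - 859) = sqrt((-10 + sqrt(25 + 729)) - 859) = sqrt((-10 + sqrt(754)) - 859) = sqrt(-869 + sqrt(754))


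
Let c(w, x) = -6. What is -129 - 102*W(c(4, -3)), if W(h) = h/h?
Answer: -231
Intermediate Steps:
W(h) = 1
-129 - 102*W(c(4, -3)) = -129 - 102*1 = -129 - 102 = -231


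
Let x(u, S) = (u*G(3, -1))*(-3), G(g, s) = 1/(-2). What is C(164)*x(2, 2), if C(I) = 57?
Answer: 171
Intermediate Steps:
G(g, s) = -½
x(u, S) = 3*u/2 (x(u, S) = (u*(-½))*(-3) = -u/2*(-3) = 3*u/2)
C(164)*x(2, 2) = 57*((3/2)*2) = 57*3 = 171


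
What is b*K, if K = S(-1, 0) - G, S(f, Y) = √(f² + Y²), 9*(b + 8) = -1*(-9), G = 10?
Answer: 63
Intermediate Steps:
b = -7 (b = -8 + (-1*(-9))/9 = -8 + (⅑)*9 = -8 + 1 = -7)
S(f, Y) = √(Y² + f²)
K = -9 (K = √(0² + (-1)²) - 1*10 = √(0 + 1) - 10 = √1 - 10 = 1 - 10 = -9)
b*K = -7*(-9) = 63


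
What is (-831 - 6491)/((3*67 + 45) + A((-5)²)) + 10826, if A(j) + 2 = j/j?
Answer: 377864/35 ≈ 10796.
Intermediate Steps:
A(j) = -1 (A(j) = -2 + j/j = -2 + 1 = -1)
(-831 - 6491)/((3*67 + 45) + A((-5)²)) + 10826 = (-831 - 6491)/((3*67 + 45) - 1) + 10826 = -7322/((201 + 45) - 1) + 10826 = -7322/(246 - 1) + 10826 = -7322/245 + 10826 = -7322*1/245 + 10826 = -1046/35 + 10826 = 377864/35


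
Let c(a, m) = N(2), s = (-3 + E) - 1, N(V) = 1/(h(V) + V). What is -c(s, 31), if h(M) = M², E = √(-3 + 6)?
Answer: -⅙ ≈ -0.16667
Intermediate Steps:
E = √3 ≈ 1.7320
N(V) = 1/(V + V²) (N(V) = 1/(V² + V) = 1/(V + V²))
s = -4 + √3 (s = (-3 + √3) - 1 = -4 + √3 ≈ -2.2679)
c(a, m) = ⅙ (c(a, m) = 1/(2*(1 + 2)) = (½)/3 = (½)*(⅓) = ⅙)
-c(s, 31) = -1*⅙ = -⅙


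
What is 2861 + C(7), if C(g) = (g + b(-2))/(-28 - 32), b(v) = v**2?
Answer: 171649/60 ≈ 2860.8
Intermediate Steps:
C(g) = -1/15 - g/60 (C(g) = (g + (-2)**2)/(-28 - 32) = (g + 4)/(-60) = (4 + g)*(-1/60) = -1/15 - g/60)
2861 + C(7) = 2861 + (-1/15 - 1/60*7) = 2861 + (-1/15 - 7/60) = 2861 - 11/60 = 171649/60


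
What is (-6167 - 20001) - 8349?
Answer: -34517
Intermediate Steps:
(-6167 - 20001) - 8349 = -26168 - 8349 = -34517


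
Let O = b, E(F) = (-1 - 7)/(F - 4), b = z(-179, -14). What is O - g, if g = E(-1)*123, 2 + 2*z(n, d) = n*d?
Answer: 5276/5 ≈ 1055.2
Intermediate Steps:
z(n, d) = -1 + d*n/2 (z(n, d) = -1 + (n*d)/2 = -1 + (d*n)/2 = -1 + d*n/2)
b = 1252 (b = -1 + (1/2)*(-14)*(-179) = -1 + 1253 = 1252)
E(F) = -8/(-4 + F)
O = 1252
g = 984/5 (g = -8/(-4 - 1)*123 = -8/(-5)*123 = -8*(-1/5)*123 = (8/5)*123 = 984/5 ≈ 196.80)
O - g = 1252 - 1*984/5 = 1252 - 984/5 = 5276/5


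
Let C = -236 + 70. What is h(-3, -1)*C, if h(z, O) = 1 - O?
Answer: -332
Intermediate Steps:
C = -166
h(-3, -1)*C = (1 - 1*(-1))*(-166) = (1 + 1)*(-166) = 2*(-166) = -332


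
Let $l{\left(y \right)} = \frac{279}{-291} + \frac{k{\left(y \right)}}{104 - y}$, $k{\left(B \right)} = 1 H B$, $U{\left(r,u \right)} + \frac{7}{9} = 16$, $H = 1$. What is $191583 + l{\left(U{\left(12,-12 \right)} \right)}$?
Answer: $\frac{14848196231}{77503} \approx 1.9158 \cdot 10^{5}$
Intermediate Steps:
$U{\left(r,u \right)} = \frac{137}{9}$ ($U{\left(r,u \right)} = - \frac{7}{9} + 16 = \frac{137}{9}$)
$k{\left(B \right)} = B$ ($k{\left(B \right)} = 1 \cdot 1 B = 1 B = B$)
$l{\left(y \right)} = - \frac{93}{97} + \frac{y}{104 - y}$ ($l{\left(y \right)} = \frac{279}{-291} + \frac{y}{104 - y} = 279 \left(- \frac{1}{291}\right) + \frac{y}{104 - y} = - \frac{93}{97} + \frac{y}{104 - y}$)
$191583 + l{\left(U{\left(12,-12 \right)} \right)} = 191583 + \frac{2 \left(4836 - \frac{13015}{9}\right)}{97 \left(-104 + \frac{137}{9}\right)} = 191583 + \frac{2 \left(4836 - \frac{13015}{9}\right)}{97 \left(- \frac{799}{9}\right)} = 191583 + \frac{2}{97} \left(- \frac{9}{799}\right) \frac{30509}{9} = 191583 - \frac{61018}{77503} = \frac{14848196231}{77503}$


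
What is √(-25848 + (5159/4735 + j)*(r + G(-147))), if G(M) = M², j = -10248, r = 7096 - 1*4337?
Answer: 2*I*√1399709006593970/4735 ≈ 15803.0*I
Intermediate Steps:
r = 2759 (r = 7096 - 4337 = 2759)
√(-25848 + (5159/4735 + j)*(r + G(-147))) = √(-25848 + (5159/4735 - 10248)*(2759 + (-147)²)) = √(-25848 + (5159*(1/4735) - 10248)*(2759 + 21609)) = √(-25848 + (5159/4735 - 10248)*24368) = √(-25848 - 48519121/4735*24368) = √(-25848 - 1182313940528/4735) = √(-1182436330808/4735) = 2*I*√1399709006593970/4735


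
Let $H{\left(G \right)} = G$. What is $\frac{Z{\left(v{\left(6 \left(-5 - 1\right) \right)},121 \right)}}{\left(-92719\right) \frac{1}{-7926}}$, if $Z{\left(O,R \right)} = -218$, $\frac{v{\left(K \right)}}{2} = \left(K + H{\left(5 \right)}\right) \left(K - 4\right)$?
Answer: $- \frac{1727868}{92719} \approx -18.636$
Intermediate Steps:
$v{\left(K \right)} = 2 \left(-4 + K\right) \left(5 + K\right)$ ($v{\left(K \right)} = 2 \left(K + 5\right) \left(K - 4\right) = 2 \left(5 + K\right) \left(-4 + K\right) = 2 \left(-4 + K\right) \left(5 + K\right)$)
$\frac{Z{\left(v{\left(6 \left(-5 - 1\right) \right)},121 \right)}}{\left(-92719\right) \frac{1}{-7926}} = - \frac{218}{\left(-92719\right) \frac{1}{-7926}} = - \frac{218}{\left(-92719\right) \left(- \frac{1}{7926}\right)} = - \frac{218}{\frac{92719}{7926}} = \left(-218\right) \frac{7926}{92719} = - \frac{1727868}{92719}$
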